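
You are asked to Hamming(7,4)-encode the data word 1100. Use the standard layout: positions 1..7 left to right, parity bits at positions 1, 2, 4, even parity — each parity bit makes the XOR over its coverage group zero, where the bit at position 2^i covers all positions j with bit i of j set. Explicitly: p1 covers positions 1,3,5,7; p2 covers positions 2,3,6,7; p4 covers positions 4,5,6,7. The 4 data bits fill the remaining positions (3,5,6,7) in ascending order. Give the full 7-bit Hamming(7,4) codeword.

0111100

Place data bits at non-power-of-two positions: b3=1, b5=1, b6=0, b7=0.
p1 = XOR of data positions {3,5,7} = 1⊕1⊕0 = 0
p2 = XOR of data positions {3,6,7} = 1⊕0⊕0 = 1
p4 = XOR of data positions {5,6,7} = 1⊕0⊕0 = 1
Codeword b1..b7 = 0111100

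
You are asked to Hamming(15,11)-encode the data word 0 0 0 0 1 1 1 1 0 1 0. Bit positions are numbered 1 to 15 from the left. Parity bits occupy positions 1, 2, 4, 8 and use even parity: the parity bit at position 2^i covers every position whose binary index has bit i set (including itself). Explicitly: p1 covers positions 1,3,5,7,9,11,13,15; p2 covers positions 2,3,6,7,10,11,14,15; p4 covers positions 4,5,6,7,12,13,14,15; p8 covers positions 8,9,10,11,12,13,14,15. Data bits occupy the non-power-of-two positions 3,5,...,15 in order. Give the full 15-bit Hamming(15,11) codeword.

010000011111010

Place data bits at non-power-of-two positions: b3=0, b5=0, b6=0, b7=0, b9=1, b10=1, b11=1, b12=1, b13=0, b14=1, b15=0.
p1 = XOR of data positions {3,5,7,9,11,13,15} = 0⊕0⊕0⊕1⊕1⊕0⊕0 = 0
p2 = XOR of data positions {3,6,7,10,11,14,15} = 0⊕0⊕0⊕1⊕1⊕1⊕0 = 1
p4 = XOR of data positions {5,6,7,12,13,14,15} = 0⊕0⊕0⊕1⊕0⊕1⊕0 = 0
p8 = XOR of data positions {9,10,11,12,13,14,15} = 1⊕1⊕1⊕1⊕0⊕1⊕0 = 1
Codeword b1..b15 = 010000011111010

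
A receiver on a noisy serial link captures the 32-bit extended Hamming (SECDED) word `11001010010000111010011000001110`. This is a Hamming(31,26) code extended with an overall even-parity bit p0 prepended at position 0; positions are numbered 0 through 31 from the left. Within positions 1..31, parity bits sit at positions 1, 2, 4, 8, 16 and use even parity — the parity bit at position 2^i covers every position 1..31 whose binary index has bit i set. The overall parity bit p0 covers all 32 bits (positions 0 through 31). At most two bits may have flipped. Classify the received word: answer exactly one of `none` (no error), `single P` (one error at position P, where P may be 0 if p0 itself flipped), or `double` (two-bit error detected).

double

s1: b1⊕b3⊕b5⊕b7⊕b9⊕b11⊕b13⊕b15⊕b17⊕b19⊕b21⊕b23⊕b25⊕b27⊕b29⊕b31 = 1⊕0⊕0⊕0⊕1⊕0⊕0⊕1⊕0⊕0⊕1⊕0⊕0⊕0⊕1⊕0 = 1
s2: b2⊕b3⊕b6⊕b7⊕b10⊕b11⊕b14⊕b15⊕b18⊕b19⊕b22⊕b23⊕b26⊕b27⊕b30⊕b31 = 0⊕0⊕1⊕0⊕0⊕0⊕1⊕1⊕1⊕0⊕1⊕0⊕0⊕0⊕1⊕0 = 0
s4: b4⊕b5⊕b6⊕b7⊕b12⊕b13⊕b14⊕b15⊕b20⊕b21⊕b22⊕b23⊕b28⊕b29⊕b30⊕b31 = 1⊕0⊕1⊕0⊕0⊕0⊕1⊕1⊕0⊕1⊕1⊕0⊕1⊕1⊕1⊕0 = 1
s8: b8⊕b9⊕b10⊕b11⊕b12⊕b13⊕b14⊕b15⊕b24⊕b25⊕b26⊕b27⊕b28⊕b29⊕b30⊕b31 = 0⊕1⊕0⊕0⊕0⊕0⊕1⊕1⊕0⊕0⊕0⊕0⊕1⊕1⊕1⊕0 = 0
s16: b16⊕b17⊕b18⊕b19⊕b20⊕b21⊕b22⊕b23⊕b24⊕b25⊕b26⊕b27⊕b28⊕b29⊕b30⊕b31 = 1⊕0⊕1⊕0⊕0⊕1⊕1⊕0⊕0⊕0⊕0⊕0⊕1⊕1⊕1⊕0 = 1
Syndrome (s16...s1) = 10101 → position 21.
Overall parity (XOR of all 32 bits, including p0): 1⊕1⊕0⊕0⊕1⊕0⊕1⊕0⊕0⊕1⊕0⊕0⊕0⊕0⊕1⊕1⊕1⊕0⊕1⊕0⊕0⊕1⊕1⊕0⊕0⊕0⊕0⊕0⊕1⊕1⊕1⊕0 = 0
Overall=0, syndrome position=21 → double-bit error detected (uncorrectable).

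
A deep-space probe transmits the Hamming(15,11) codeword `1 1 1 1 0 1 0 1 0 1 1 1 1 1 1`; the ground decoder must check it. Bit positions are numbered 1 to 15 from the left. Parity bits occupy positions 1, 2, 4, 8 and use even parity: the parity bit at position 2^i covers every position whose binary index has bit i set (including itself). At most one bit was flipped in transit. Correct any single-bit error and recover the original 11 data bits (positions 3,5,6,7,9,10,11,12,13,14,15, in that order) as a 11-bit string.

10100101111

s1: b1⊕b3⊕b5⊕b7⊕b9⊕b11⊕b13⊕b15 = 1⊕1⊕0⊕0⊕0⊕1⊕1⊕1 = 1
s2: b2⊕b3⊕b6⊕b7⊕b10⊕b11⊕b14⊕b15 = 1⊕1⊕1⊕0⊕1⊕1⊕1⊕1 = 1
s4: b4⊕b5⊕b6⊕b7⊕b12⊕b13⊕b14⊕b15 = 1⊕0⊕1⊕0⊕1⊕1⊕1⊕1 = 0
s8: b8⊕b9⊕b10⊕b11⊕b12⊕b13⊕b14⊕b15 = 1⊕0⊕1⊕1⊕1⊕1⊕1⊕1 = 1
Syndrome (s8...s1) = 1011 → position 11.
Flip bit 11: corrected codeword = 111101010101111
Data bits at positions 3,5,6,7,9,10,11,12,13,14,15: 10100101111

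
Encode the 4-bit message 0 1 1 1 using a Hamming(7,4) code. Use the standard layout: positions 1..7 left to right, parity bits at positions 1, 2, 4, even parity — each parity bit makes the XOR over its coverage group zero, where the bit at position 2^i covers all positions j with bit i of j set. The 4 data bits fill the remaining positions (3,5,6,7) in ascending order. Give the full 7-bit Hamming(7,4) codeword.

Place data bits at non-power-of-two positions: b3=0, b5=1, b6=1, b7=1.
p1 = XOR of data positions {3,5,7} = 0⊕1⊕1 = 0
p2 = XOR of data positions {3,6,7} = 0⊕1⊕1 = 0
p4 = XOR of data positions {5,6,7} = 1⊕1⊕1 = 1
Codeword b1..b7 = 0001111

0001111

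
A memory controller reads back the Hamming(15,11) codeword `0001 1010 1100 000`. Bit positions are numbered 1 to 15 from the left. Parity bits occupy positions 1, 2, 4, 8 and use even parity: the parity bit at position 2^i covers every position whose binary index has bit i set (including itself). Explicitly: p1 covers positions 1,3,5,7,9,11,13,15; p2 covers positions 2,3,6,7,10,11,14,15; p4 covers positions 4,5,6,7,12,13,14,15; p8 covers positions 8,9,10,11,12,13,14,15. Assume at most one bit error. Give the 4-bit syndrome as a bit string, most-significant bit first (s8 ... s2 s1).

0101

s1: b1⊕b3⊕b5⊕b7⊕b9⊕b11⊕b13⊕b15 = 0⊕0⊕1⊕1⊕1⊕0⊕0⊕0 = 1
s2: b2⊕b3⊕b6⊕b7⊕b10⊕b11⊕b14⊕b15 = 0⊕0⊕0⊕1⊕1⊕0⊕0⊕0 = 0
s4: b4⊕b5⊕b6⊕b7⊕b12⊕b13⊕b14⊕b15 = 1⊕1⊕0⊕1⊕0⊕0⊕0⊕0 = 1
s8: b8⊕b9⊕b10⊕b11⊕b12⊕b13⊕b14⊕b15 = 0⊕1⊕1⊕0⊕0⊕0⊕0⊕0 = 0
Syndrome (s8...s1) = 0101 → position 5.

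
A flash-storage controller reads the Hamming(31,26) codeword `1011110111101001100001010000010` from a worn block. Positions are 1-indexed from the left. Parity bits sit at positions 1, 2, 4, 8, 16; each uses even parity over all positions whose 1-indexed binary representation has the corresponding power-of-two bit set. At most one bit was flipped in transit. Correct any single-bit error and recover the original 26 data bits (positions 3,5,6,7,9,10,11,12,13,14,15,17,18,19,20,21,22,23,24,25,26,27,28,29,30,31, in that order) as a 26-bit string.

11101110100100001011000010

s1: b1⊕b3⊕b5⊕b7⊕b9⊕b11⊕b13⊕b15⊕b17⊕b19⊕b21⊕b23⊕b25⊕b27⊕b29⊕b31 = 1⊕1⊕1⊕0⊕1⊕1⊕1⊕0⊕1⊕0⊕0⊕0⊕0⊕0⊕0⊕0 = 1
s2: b2⊕b3⊕b6⊕b7⊕b10⊕b11⊕b14⊕b15⊕b18⊕b19⊕b22⊕b23⊕b26⊕b27⊕b30⊕b31 = 0⊕1⊕1⊕0⊕1⊕1⊕0⊕0⊕0⊕0⊕1⊕0⊕0⊕0⊕1⊕0 = 0
s4: b4⊕b5⊕b6⊕b7⊕b12⊕b13⊕b14⊕b15⊕b20⊕b21⊕b22⊕b23⊕b28⊕b29⊕b30⊕b31 = 1⊕1⊕1⊕0⊕0⊕1⊕0⊕0⊕0⊕0⊕1⊕0⊕0⊕0⊕1⊕0 = 0
s8: b8⊕b9⊕b10⊕b11⊕b12⊕b13⊕b14⊕b15⊕b24⊕b25⊕b26⊕b27⊕b28⊕b29⊕b30⊕b31 = 1⊕1⊕1⊕1⊕0⊕1⊕0⊕0⊕1⊕0⊕0⊕0⊕0⊕0⊕1⊕0 = 1
s16: b16⊕b17⊕b18⊕b19⊕b20⊕b21⊕b22⊕b23⊕b24⊕b25⊕b26⊕b27⊕b28⊕b29⊕b30⊕b31 = 1⊕1⊕0⊕0⊕0⊕0⊕1⊕0⊕1⊕0⊕0⊕0⊕0⊕0⊕1⊕0 = 1
Syndrome (s16...s1) = 11001 → position 25.
Flip bit 25: corrected codeword = 1011110111101001100001011000010
Data bits at positions 3,5,6,7,9,10,11,12,13,14,15,17,18,19,20,21,22,23,24,25,26,27,28,29,30,31: 11101110100100001011000010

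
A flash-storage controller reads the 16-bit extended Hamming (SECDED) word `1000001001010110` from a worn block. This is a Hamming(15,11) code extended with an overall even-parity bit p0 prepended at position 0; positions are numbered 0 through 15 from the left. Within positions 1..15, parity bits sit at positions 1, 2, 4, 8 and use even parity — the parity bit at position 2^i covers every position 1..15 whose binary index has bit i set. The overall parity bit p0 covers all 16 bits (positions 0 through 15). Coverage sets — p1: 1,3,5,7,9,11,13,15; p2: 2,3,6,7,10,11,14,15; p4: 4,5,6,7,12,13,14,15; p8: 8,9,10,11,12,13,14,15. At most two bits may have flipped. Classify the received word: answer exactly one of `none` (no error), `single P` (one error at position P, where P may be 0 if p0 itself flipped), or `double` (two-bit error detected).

double

s1: b1⊕b3⊕b5⊕b7⊕b9⊕b11⊕b13⊕b15 = 0⊕0⊕0⊕0⊕1⊕1⊕1⊕0 = 1
s2: b2⊕b3⊕b6⊕b7⊕b10⊕b11⊕b14⊕b15 = 0⊕0⊕1⊕0⊕0⊕1⊕1⊕0 = 1
s4: b4⊕b5⊕b6⊕b7⊕b12⊕b13⊕b14⊕b15 = 0⊕0⊕1⊕0⊕0⊕1⊕1⊕0 = 1
s8: b8⊕b9⊕b10⊕b11⊕b12⊕b13⊕b14⊕b15 = 0⊕1⊕0⊕1⊕0⊕1⊕1⊕0 = 0
Syndrome (s8...s1) = 0111 → position 7.
Overall parity (XOR of all 16 bits, including p0): 1⊕0⊕0⊕0⊕0⊕0⊕1⊕0⊕0⊕1⊕0⊕1⊕0⊕1⊕1⊕0 = 0
Overall=0, syndrome position=7 → double-bit error detected (uncorrectable).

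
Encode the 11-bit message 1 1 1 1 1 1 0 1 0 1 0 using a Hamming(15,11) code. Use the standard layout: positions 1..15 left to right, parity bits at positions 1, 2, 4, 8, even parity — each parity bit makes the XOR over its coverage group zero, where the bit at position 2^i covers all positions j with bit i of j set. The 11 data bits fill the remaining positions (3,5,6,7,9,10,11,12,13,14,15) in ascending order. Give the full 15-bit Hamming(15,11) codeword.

Place data bits at non-power-of-two positions: b3=1, b5=1, b6=1, b7=1, b9=1, b10=1, b11=0, b12=1, b13=0, b14=1, b15=0.
p1 = XOR of data positions {3,5,7,9,11,13,15} = 1⊕1⊕1⊕1⊕0⊕0⊕0 = 0
p2 = XOR of data positions {3,6,7,10,11,14,15} = 1⊕1⊕1⊕1⊕0⊕1⊕0 = 1
p4 = XOR of data positions {5,6,7,12,13,14,15} = 1⊕1⊕1⊕1⊕0⊕1⊕0 = 1
p8 = XOR of data positions {9,10,11,12,13,14,15} = 1⊕1⊕0⊕1⊕0⊕1⊕0 = 0
Codeword b1..b15 = 011111101101010

011111101101010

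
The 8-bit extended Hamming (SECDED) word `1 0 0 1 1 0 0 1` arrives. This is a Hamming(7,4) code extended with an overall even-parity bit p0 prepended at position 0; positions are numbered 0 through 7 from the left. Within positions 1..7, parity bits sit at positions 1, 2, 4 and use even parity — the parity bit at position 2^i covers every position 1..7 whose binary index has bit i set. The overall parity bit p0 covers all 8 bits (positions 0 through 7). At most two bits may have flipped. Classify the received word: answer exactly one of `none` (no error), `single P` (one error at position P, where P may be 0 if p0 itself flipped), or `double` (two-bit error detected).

none

s1: b1⊕b3⊕b5⊕b7 = 0⊕1⊕0⊕1 = 0
s2: b2⊕b3⊕b6⊕b7 = 0⊕1⊕0⊕1 = 0
s4: b4⊕b5⊕b6⊕b7 = 1⊕0⊕0⊕1 = 0
Syndrome (s4...s1) = 000 → position 0 (no error).
Overall parity (XOR of all 8 bits, including p0): 1⊕0⊕0⊕1⊕1⊕0⊕0⊕1 = 0
Overall=0, syndrome position=0 → no error.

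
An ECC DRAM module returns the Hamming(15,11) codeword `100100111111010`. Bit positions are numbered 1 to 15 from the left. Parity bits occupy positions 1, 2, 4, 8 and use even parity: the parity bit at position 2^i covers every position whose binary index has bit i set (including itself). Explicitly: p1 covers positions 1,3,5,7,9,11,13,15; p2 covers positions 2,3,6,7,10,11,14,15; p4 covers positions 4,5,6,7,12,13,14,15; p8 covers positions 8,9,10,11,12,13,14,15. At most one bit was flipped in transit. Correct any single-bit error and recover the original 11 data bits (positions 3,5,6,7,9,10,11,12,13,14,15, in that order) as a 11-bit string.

s1: b1⊕b3⊕b5⊕b7⊕b9⊕b11⊕b13⊕b15 = 1⊕0⊕0⊕1⊕1⊕1⊕0⊕0 = 0
s2: b2⊕b3⊕b6⊕b7⊕b10⊕b11⊕b14⊕b15 = 0⊕0⊕0⊕1⊕1⊕1⊕1⊕0 = 0
s4: b4⊕b5⊕b6⊕b7⊕b12⊕b13⊕b14⊕b15 = 1⊕0⊕0⊕1⊕1⊕0⊕1⊕0 = 0
s8: b8⊕b9⊕b10⊕b11⊕b12⊕b13⊕b14⊕b15 = 1⊕1⊕1⊕1⊕1⊕0⊕1⊕0 = 0
Syndrome (s8...s1) = 0000 → position 0 (no error).
No correction needed.
Data bits at positions 3,5,6,7,9,10,11,12,13,14,15: 00011111010

00011111010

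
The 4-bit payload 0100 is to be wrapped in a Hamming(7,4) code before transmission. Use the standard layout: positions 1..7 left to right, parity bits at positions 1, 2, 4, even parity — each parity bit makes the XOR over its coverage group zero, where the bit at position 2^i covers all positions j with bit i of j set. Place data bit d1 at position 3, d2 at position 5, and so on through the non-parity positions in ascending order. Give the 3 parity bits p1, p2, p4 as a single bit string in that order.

Place data bits at non-power-of-two positions: b3=0, b5=1, b6=0, b7=0.
p1 = XOR of data positions {3,5,7} = 0⊕1⊕0 = 1
p2 = XOR of data positions {3,6,7} = 0⊕0⊕0 = 0
p4 = XOR of data positions {5,6,7} = 1⊕0⊕0 = 1
Parity bits p1,p2,p4 = 101

101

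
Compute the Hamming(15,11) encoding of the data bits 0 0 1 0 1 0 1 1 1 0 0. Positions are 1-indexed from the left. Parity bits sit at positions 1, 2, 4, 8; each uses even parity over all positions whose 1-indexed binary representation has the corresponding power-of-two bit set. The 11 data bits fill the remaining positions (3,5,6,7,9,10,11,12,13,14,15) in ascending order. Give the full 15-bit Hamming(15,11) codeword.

Place data bits at non-power-of-two positions: b3=0, b5=0, b6=1, b7=0, b9=1, b10=0, b11=1, b12=1, b13=1, b14=0, b15=0.
p1 = XOR of data positions {3,5,7,9,11,13,15} = 0⊕0⊕0⊕1⊕1⊕1⊕0 = 1
p2 = XOR of data positions {3,6,7,10,11,14,15} = 0⊕1⊕0⊕0⊕1⊕0⊕0 = 0
p4 = XOR of data positions {5,6,7,12,13,14,15} = 0⊕1⊕0⊕1⊕1⊕0⊕0 = 1
p8 = XOR of data positions {9,10,11,12,13,14,15} = 1⊕0⊕1⊕1⊕1⊕0⊕0 = 0
Codeword b1..b15 = 100101001011100

100101001011100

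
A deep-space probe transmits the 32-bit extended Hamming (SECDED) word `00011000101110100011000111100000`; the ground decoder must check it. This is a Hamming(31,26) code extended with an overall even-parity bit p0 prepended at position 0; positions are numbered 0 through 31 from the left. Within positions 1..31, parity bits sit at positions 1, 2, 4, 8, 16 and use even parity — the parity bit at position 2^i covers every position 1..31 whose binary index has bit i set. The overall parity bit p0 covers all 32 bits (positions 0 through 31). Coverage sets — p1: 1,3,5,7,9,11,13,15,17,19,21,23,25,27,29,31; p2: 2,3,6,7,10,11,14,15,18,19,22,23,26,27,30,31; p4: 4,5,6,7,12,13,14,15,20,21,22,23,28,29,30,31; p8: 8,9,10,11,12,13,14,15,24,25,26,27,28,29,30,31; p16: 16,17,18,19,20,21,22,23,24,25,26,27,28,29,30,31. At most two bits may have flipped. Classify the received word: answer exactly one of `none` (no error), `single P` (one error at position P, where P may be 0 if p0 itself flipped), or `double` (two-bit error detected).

s1: b1⊕b3⊕b5⊕b7⊕b9⊕b11⊕b13⊕b15⊕b17⊕b19⊕b21⊕b23⊕b25⊕b27⊕b29⊕b31 = 0⊕1⊕0⊕0⊕0⊕1⊕0⊕0⊕0⊕1⊕0⊕1⊕1⊕0⊕0⊕0 = 1
s2: b2⊕b3⊕b6⊕b7⊕b10⊕b11⊕b14⊕b15⊕b18⊕b19⊕b22⊕b23⊕b26⊕b27⊕b30⊕b31 = 0⊕1⊕0⊕0⊕1⊕1⊕1⊕0⊕1⊕1⊕0⊕1⊕1⊕0⊕0⊕0 = 0
s4: b4⊕b5⊕b6⊕b7⊕b12⊕b13⊕b14⊕b15⊕b20⊕b21⊕b22⊕b23⊕b28⊕b29⊕b30⊕b31 = 1⊕0⊕0⊕0⊕1⊕0⊕1⊕0⊕0⊕0⊕0⊕1⊕0⊕0⊕0⊕0 = 0
s8: b8⊕b9⊕b10⊕b11⊕b12⊕b13⊕b14⊕b15⊕b24⊕b25⊕b26⊕b27⊕b28⊕b29⊕b30⊕b31 = 1⊕0⊕1⊕1⊕1⊕0⊕1⊕0⊕1⊕1⊕1⊕0⊕0⊕0⊕0⊕0 = 0
s16: b16⊕b17⊕b18⊕b19⊕b20⊕b21⊕b22⊕b23⊕b24⊕b25⊕b26⊕b27⊕b28⊕b29⊕b30⊕b31 = 0⊕0⊕1⊕1⊕0⊕0⊕0⊕1⊕1⊕1⊕1⊕0⊕0⊕0⊕0⊕0 = 0
Syndrome (s16...s1) = 00001 → position 1.
Overall parity (XOR of all 32 bits, including p0): 0⊕0⊕0⊕1⊕1⊕0⊕0⊕0⊕1⊕0⊕1⊕1⊕1⊕0⊕1⊕0⊕0⊕0⊕1⊕1⊕0⊕0⊕0⊕1⊕1⊕1⊕1⊕0⊕0⊕0⊕0⊕0 = 1
Overall=1, syndrome position=1 → single-bit error at position 1.

single 1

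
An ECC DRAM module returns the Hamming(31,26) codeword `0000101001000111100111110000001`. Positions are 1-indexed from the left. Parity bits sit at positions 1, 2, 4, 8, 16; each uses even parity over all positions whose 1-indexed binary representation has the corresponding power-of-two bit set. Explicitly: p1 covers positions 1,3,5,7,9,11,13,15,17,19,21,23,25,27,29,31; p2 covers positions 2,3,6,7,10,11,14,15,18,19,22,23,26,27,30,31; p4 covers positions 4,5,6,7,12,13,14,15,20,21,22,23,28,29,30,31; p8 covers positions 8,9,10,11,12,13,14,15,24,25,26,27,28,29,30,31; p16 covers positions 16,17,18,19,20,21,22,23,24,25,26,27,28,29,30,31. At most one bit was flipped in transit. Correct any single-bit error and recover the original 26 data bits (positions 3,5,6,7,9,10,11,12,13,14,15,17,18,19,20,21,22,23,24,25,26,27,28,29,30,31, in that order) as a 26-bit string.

01010100010100111110000001

s1: b1⊕b3⊕b5⊕b7⊕b9⊕b11⊕b13⊕b15⊕b17⊕b19⊕b21⊕b23⊕b25⊕b27⊕b29⊕b31 = 0⊕0⊕1⊕1⊕0⊕0⊕0⊕1⊕1⊕0⊕1⊕1⊕0⊕0⊕0⊕1 = 1
s2: b2⊕b3⊕b6⊕b7⊕b10⊕b11⊕b14⊕b15⊕b18⊕b19⊕b22⊕b23⊕b26⊕b27⊕b30⊕b31 = 0⊕0⊕0⊕1⊕1⊕0⊕1⊕1⊕0⊕0⊕1⊕1⊕0⊕0⊕0⊕1 = 1
s4: b4⊕b5⊕b6⊕b7⊕b12⊕b13⊕b14⊕b15⊕b20⊕b21⊕b22⊕b23⊕b28⊕b29⊕b30⊕b31 = 0⊕1⊕0⊕1⊕0⊕0⊕1⊕1⊕1⊕1⊕1⊕1⊕0⊕0⊕0⊕1 = 1
s8: b8⊕b9⊕b10⊕b11⊕b12⊕b13⊕b14⊕b15⊕b24⊕b25⊕b26⊕b27⊕b28⊕b29⊕b30⊕b31 = 0⊕0⊕1⊕0⊕0⊕0⊕1⊕1⊕1⊕0⊕0⊕0⊕0⊕0⊕0⊕1 = 1
s16: b16⊕b17⊕b18⊕b19⊕b20⊕b21⊕b22⊕b23⊕b24⊕b25⊕b26⊕b27⊕b28⊕b29⊕b30⊕b31 = 1⊕1⊕0⊕0⊕1⊕1⊕1⊕1⊕1⊕0⊕0⊕0⊕0⊕0⊕0⊕1 = 0
Syndrome (s16...s1) = 01111 → position 15.
Flip bit 15: corrected codeword = 0000101001000101100111110000001
Data bits at positions 3,5,6,7,9,10,11,12,13,14,15,17,18,19,20,21,22,23,24,25,26,27,28,29,30,31: 01010100010100111110000001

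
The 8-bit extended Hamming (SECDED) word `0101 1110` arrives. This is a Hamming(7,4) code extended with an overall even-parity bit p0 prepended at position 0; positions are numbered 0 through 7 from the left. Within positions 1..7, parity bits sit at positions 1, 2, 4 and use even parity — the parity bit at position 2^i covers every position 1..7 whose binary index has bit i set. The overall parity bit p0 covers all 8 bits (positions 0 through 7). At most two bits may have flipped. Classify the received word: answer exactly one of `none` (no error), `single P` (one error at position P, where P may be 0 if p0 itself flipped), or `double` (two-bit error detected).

single 5

s1: b1⊕b3⊕b5⊕b7 = 1⊕1⊕1⊕0 = 1
s2: b2⊕b3⊕b6⊕b7 = 0⊕1⊕1⊕0 = 0
s4: b4⊕b5⊕b6⊕b7 = 1⊕1⊕1⊕0 = 1
Syndrome (s4...s1) = 101 → position 5.
Overall parity (XOR of all 8 bits, including p0): 0⊕1⊕0⊕1⊕1⊕1⊕1⊕0 = 1
Overall=1, syndrome position=5 → single-bit error at position 5.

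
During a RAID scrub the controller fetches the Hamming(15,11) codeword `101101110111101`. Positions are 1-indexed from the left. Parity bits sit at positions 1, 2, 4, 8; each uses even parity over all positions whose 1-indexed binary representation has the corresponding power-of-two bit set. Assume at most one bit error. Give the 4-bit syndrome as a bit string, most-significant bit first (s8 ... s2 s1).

0000

s1: b1⊕b3⊕b5⊕b7⊕b9⊕b11⊕b13⊕b15 = 1⊕1⊕0⊕1⊕0⊕1⊕1⊕1 = 0
s2: b2⊕b3⊕b6⊕b7⊕b10⊕b11⊕b14⊕b15 = 0⊕1⊕1⊕1⊕1⊕1⊕0⊕1 = 0
s4: b4⊕b5⊕b6⊕b7⊕b12⊕b13⊕b14⊕b15 = 1⊕0⊕1⊕1⊕1⊕1⊕0⊕1 = 0
s8: b8⊕b9⊕b10⊕b11⊕b12⊕b13⊕b14⊕b15 = 1⊕0⊕1⊕1⊕1⊕1⊕0⊕1 = 0
Syndrome (s8...s1) = 0000 → position 0 (no error).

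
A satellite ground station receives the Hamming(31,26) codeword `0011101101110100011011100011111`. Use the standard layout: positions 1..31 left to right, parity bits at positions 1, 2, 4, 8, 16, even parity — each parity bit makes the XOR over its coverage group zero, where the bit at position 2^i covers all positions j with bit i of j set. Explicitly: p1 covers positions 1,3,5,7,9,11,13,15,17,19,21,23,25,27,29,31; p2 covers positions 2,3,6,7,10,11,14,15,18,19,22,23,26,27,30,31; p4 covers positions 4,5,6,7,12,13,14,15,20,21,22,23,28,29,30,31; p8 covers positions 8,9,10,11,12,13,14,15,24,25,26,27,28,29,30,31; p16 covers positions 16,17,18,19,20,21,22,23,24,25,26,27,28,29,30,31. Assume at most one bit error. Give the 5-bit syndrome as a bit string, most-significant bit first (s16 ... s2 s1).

00000

s1: b1⊕b3⊕b5⊕b7⊕b9⊕b11⊕b13⊕b15⊕b17⊕b19⊕b21⊕b23⊕b25⊕b27⊕b29⊕b31 = 0⊕1⊕1⊕1⊕0⊕1⊕0⊕0⊕0⊕1⊕1⊕1⊕0⊕1⊕1⊕1 = 0
s2: b2⊕b3⊕b6⊕b7⊕b10⊕b11⊕b14⊕b15⊕b18⊕b19⊕b22⊕b23⊕b26⊕b27⊕b30⊕b31 = 0⊕1⊕0⊕1⊕1⊕1⊕1⊕0⊕1⊕1⊕1⊕1⊕0⊕1⊕1⊕1 = 0
s4: b4⊕b5⊕b6⊕b7⊕b12⊕b13⊕b14⊕b15⊕b20⊕b21⊕b22⊕b23⊕b28⊕b29⊕b30⊕b31 = 1⊕1⊕0⊕1⊕1⊕0⊕1⊕0⊕0⊕1⊕1⊕1⊕1⊕1⊕1⊕1 = 0
s8: b8⊕b9⊕b10⊕b11⊕b12⊕b13⊕b14⊕b15⊕b24⊕b25⊕b26⊕b27⊕b28⊕b29⊕b30⊕b31 = 1⊕0⊕1⊕1⊕1⊕0⊕1⊕0⊕0⊕0⊕0⊕1⊕1⊕1⊕1⊕1 = 0
s16: b16⊕b17⊕b18⊕b19⊕b20⊕b21⊕b22⊕b23⊕b24⊕b25⊕b26⊕b27⊕b28⊕b29⊕b30⊕b31 = 0⊕0⊕1⊕1⊕0⊕1⊕1⊕1⊕0⊕0⊕0⊕1⊕1⊕1⊕1⊕1 = 0
Syndrome (s16...s1) = 00000 → position 0 (no error).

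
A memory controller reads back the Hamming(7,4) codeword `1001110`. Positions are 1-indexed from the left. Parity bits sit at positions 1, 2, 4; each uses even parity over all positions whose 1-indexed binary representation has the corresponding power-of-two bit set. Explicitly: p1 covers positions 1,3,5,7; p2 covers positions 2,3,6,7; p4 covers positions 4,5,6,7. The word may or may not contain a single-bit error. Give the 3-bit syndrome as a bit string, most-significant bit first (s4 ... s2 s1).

s1: b1⊕b3⊕b5⊕b7 = 1⊕0⊕1⊕0 = 0
s2: b2⊕b3⊕b6⊕b7 = 0⊕0⊕1⊕0 = 1
s4: b4⊕b5⊕b6⊕b7 = 1⊕1⊕1⊕0 = 1
Syndrome (s4...s1) = 110 → position 6.

110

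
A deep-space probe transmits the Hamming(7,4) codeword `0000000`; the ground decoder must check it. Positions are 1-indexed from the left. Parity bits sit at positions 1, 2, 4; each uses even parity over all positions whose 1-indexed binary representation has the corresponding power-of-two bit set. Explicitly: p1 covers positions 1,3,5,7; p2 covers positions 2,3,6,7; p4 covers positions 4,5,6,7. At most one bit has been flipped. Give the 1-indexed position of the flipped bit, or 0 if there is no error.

0

s1: b1⊕b3⊕b5⊕b7 = 0⊕0⊕0⊕0 = 0
s2: b2⊕b3⊕b6⊕b7 = 0⊕0⊕0⊕0 = 0
s4: b4⊕b5⊕b6⊕b7 = 0⊕0⊕0⊕0 = 0
Syndrome (s4...s1) = 000 → position 0 (no error).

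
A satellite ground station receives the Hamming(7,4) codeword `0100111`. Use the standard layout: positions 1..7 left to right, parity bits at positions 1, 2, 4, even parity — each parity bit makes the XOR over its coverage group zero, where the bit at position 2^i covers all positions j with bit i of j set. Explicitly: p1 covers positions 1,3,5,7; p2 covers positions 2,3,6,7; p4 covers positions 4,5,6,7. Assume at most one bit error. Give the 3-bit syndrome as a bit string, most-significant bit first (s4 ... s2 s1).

s1: b1⊕b3⊕b5⊕b7 = 0⊕0⊕1⊕1 = 0
s2: b2⊕b3⊕b6⊕b7 = 1⊕0⊕1⊕1 = 1
s4: b4⊕b5⊕b6⊕b7 = 0⊕1⊕1⊕1 = 1
Syndrome (s4...s1) = 110 → position 6.

110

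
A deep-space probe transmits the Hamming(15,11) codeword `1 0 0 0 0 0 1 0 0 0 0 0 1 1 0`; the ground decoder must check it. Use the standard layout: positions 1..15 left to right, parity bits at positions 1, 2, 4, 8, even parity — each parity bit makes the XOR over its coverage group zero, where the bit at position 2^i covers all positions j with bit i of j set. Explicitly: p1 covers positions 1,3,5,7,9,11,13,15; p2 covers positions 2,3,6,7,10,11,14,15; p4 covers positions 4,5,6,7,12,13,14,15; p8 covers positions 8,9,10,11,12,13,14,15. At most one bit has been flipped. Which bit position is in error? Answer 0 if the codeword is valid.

s1: b1⊕b3⊕b5⊕b7⊕b9⊕b11⊕b13⊕b15 = 1⊕0⊕0⊕1⊕0⊕0⊕1⊕0 = 1
s2: b2⊕b3⊕b6⊕b7⊕b10⊕b11⊕b14⊕b15 = 0⊕0⊕0⊕1⊕0⊕0⊕1⊕0 = 0
s4: b4⊕b5⊕b6⊕b7⊕b12⊕b13⊕b14⊕b15 = 0⊕0⊕0⊕1⊕0⊕1⊕1⊕0 = 1
s8: b8⊕b9⊕b10⊕b11⊕b12⊕b13⊕b14⊕b15 = 0⊕0⊕0⊕0⊕0⊕1⊕1⊕0 = 0
Syndrome (s8...s1) = 0101 → position 5.

5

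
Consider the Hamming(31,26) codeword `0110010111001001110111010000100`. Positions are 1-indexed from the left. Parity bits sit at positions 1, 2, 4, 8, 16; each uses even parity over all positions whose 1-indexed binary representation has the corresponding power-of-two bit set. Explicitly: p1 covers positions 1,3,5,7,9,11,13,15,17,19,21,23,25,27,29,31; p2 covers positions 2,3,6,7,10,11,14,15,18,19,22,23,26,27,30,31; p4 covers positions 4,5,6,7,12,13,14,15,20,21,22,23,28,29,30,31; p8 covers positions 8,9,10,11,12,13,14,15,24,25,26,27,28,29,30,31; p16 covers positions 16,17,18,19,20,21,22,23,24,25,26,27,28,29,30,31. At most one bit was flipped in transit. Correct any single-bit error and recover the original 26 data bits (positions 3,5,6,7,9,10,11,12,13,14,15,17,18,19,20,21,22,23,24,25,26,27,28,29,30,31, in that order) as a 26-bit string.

10101100100110111010000100

s1: b1⊕b3⊕b5⊕b7⊕b9⊕b11⊕b13⊕b15⊕b17⊕b19⊕b21⊕b23⊕b25⊕b27⊕b29⊕b31 = 0⊕1⊕0⊕0⊕1⊕0⊕1⊕0⊕1⊕0⊕1⊕0⊕0⊕0⊕1⊕0 = 0
s2: b2⊕b3⊕b6⊕b7⊕b10⊕b11⊕b14⊕b15⊕b18⊕b19⊕b22⊕b23⊕b26⊕b27⊕b30⊕b31 = 1⊕1⊕1⊕0⊕1⊕0⊕0⊕0⊕1⊕0⊕1⊕0⊕0⊕0⊕0⊕0 = 0
s4: b4⊕b5⊕b6⊕b7⊕b12⊕b13⊕b14⊕b15⊕b20⊕b21⊕b22⊕b23⊕b28⊕b29⊕b30⊕b31 = 0⊕0⊕1⊕0⊕0⊕1⊕0⊕0⊕1⊕1⊕1⊕0⊕0⊕1⊕0⊕0 = 0
s8: b8⊕b9⊕b10⊕b11⊕b12⊕b13⊕b14⊕b15⊕b24⊕b25⊕b26⊕b27⊕b28⊕b29⊕b30⊕b31 = 1⊕1⊕1⊕0⊕0⊕1⊕0⊕0⊕1⊕0⊕0⊕0⊕0⊕1⊕0⊕0 = 0
s16: b16⊕b17⊕b18⊕b19⊕b20⊕b21⊕b22⊕b23⊕b24⊕b25⊕b26⊕b27⊕b28⊕b29⊕b30⊕b31 = 1⊕1⊕1⊕0⊕1⊕1⊕1⊕0⊕1⊕0⊕0⊕0⊕0⊕1⊕0⊕0 = 0
Syndrome (s16...s1) = 00000 → position 0 (no error).
No correction needed.
Data bits at positions 3,5,6,7,9,10,11,12,13,14,15,17,18,19,20,21,22,23,24,25,26,27,28,29,30,31: 10101100100110111010000100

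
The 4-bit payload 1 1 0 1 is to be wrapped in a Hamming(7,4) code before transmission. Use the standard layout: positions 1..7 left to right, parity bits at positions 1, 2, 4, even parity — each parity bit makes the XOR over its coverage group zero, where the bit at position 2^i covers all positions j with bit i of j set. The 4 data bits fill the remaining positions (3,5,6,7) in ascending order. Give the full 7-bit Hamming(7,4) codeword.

Place data bits at non-power-of-two positions: b3=1, b5=1, b6=0, b7=1.
p1 = XOR of data positions {3,5,7} = 1⊕1⊕1 = 1
p2 = XOR of data positions {3,6,7} = 1⊕0⊕1 = 0
p4 = XOR of data positions {5,6,7} = 1⊕0⊕1 = 0
Codeword b1..b7 = 1010101

1010101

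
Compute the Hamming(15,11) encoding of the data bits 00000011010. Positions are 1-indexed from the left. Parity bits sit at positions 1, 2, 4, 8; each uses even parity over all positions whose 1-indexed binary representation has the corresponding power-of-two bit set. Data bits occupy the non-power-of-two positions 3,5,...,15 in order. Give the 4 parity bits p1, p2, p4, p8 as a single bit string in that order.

Place data bits at non-power-of-two positions: b3=0, b5=0, b6=0, b7=0, b9=0, b10=0, b11=1, b12=1, b13=0, b14=1, b15=0.
p1 = XOR of data positions {3,5,7,9,11,13,15} = 0⊕0⊕0⊕0⊕1⊕0⊕0 = 1
p2 = XOR of data positions {3,6,7,10,11,14,15} = 0⊕0⊕0⊕0⊕1⊕1⊕0 = 0
p4 = XOR of data positions {5,6,7,12,13,14,15} = 0⊕0⊕0⊕1⊕0⊕1⊕0 = 0
p8 = XOR of data positions {9,10,11,12,13,14,15} = 0⊕0⊕1⊕1⊕0⊕1⊕0 = 1
Parity bits p1,p2,p4,p8 = 1001

1001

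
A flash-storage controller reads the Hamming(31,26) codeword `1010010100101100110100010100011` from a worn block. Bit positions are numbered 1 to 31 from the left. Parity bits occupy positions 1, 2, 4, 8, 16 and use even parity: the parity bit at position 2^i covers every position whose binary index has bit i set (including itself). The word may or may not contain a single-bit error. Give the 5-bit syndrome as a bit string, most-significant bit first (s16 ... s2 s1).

10000

s1: b1⊕b3⊕b5⊕b7⊕b9⊕b11⊕b13⊕b15⊕b17⊕b19⊕b21⊕b23⊕b25⊕b27⊕b29⊕b31 = 1⊕1⊕0⊕0⊕0⊕1⊕1⊕0⊕1⊕0⊕0⊕0⊕0⊕0⊕0⊕1 = 0
s2: b2⊕b3⊕b6⊕b7⊕b10⊕b11⊕b14⊕b15⊕b18⊕b19⊕b22⊕b23⊕b26⊕b27⊕b30⊕b31 = 0⊕1⊕1⊕0⊕0⊕1⊕1⊕0⊕1⊕0⊕0⊕0⊕1⊕0⊕1⊕1 = 0
s4: b4⊕b5⊕b6⊕b7⊕b12⊕b13⊕b14⊕b15⊕b20⊕b21⊕b22⊕b23⊕b28⊕b29⊕b30⊕b31 = 0⊕0⊕1⊕0⊕0⊕1⊕1⊕0⊕1⊕0⊕0⊕0⊕0⊕0⊕1⊕1 = 0
s8: b8⊕b9⊕b10⊕b11⊕b12⊕b13⊕b14⊕b15⊕b24⊕b25⊕b26⊕b27⊕b28⊕b29⊕b30⊕b31 = 1⊕0⊕0⊕1⊕0⊕1⊕1⊕0⊕1⊕0⊕1⊕0⊕0⊕0⊕1⊕1 = 0
s16: b16⊕b17⊕b18⊕b19⊕b20⊕b21⊕b22⊕b23⊕b24⊕b25⊕b26⊕b27⊕b28⊕b29⊕b30⊕b31 = 0⊕1⊕1⊕0⊕1⊕0⊕0⊕0⊕1⊕0⊕1⊕0⊕0⊕0⊕1⊕1 = 1
Syndrome (s16...s1) = 10000 → position 16.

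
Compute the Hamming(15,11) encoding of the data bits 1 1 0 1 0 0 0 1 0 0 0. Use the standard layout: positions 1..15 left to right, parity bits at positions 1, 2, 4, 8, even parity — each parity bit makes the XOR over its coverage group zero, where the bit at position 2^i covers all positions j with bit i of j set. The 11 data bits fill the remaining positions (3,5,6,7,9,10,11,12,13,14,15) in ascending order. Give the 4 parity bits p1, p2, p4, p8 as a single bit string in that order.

Place data bits at non-power-of-two positions: b3=1, b5=1, b6=0, b7=1, b9=0, b10=0, b11=0, b12=1, b13=0, b14=0, b15=0.
p1 = XOR of data positions {3,5,7,9,11,13,15} = 1⊕1⊕1⊕0⊕0⊕0⊕0 = 1
p2 = XOR of data positions {3,6,7,10,11,14,15} = 1⊕0⊕1⊕0⊕0⊕0⊕0 = 0
p4 = XOR of data positions {5,6,7,12,13,14,15} = 1⊕0⊕1⊕1⊕0⊕0⊕0 = 1
p8 = XOR of data positions {9,10,11,12,13,14,15} = 0⊕0⊕0⊕1⊕0⊕0⊕0 = 1
Parity bits p1,p2,p4,p8 = 1011

1011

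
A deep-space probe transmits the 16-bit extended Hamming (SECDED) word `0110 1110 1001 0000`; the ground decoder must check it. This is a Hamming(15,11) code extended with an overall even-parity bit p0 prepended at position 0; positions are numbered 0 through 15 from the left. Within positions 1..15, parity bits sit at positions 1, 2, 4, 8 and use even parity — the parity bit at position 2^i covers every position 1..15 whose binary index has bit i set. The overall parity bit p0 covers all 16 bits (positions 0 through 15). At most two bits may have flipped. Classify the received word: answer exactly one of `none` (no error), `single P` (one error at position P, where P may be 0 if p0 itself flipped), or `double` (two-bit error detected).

single 7

s1: b1⊕b3⊕b5⊕b7⊕b9⊕b11⊕b13⊕b15 = 1⊕0⊕1⊕0⊕0⊕1⊕0⊕0 = 1
s2: b2⊕b3⊕b6⊕b7⊕b10⊕b11⊕b14⊕b15 = 1⊕0⊕1⊕0⊕0⊕1⊕0⊕0 = 1
s4: b4⊕b5⊕b6⊕b7⊕b12⊕b13⊕b14⊕b15 = 1⊕1⊕1⊕0⊕0⊕0⊕0⊕0 = 1
s8: b8⊕b9⊕b10⊕b11⊕b12⊕b13⊕b14⊕b15 = 1⊕0⊕0⊕1⊕0⊕0⊕0⊕0 = 0
Syndrome (s8...s1) = 0111 → position 7.
Overall parity (XOR of all 16 bits, including p0): 0⊕1⊕1⊕0⊕1⊕1⊕1⊕0⊕1⊕0⊕0⊕1⊕0⊕0⊕0⊕0 = 1
Overall=1, syndrome position=7 → single-bit error at position 7.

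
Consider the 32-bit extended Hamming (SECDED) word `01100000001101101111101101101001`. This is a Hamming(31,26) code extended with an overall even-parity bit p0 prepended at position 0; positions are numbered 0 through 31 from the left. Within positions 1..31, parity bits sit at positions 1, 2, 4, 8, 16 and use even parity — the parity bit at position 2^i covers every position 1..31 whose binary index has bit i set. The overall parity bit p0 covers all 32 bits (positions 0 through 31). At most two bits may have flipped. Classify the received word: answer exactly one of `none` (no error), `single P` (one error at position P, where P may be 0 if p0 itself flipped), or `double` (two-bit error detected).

s1: b1⊕b3⊕b5⊕b7⊕b9⊕b11⊕b13⊕b15⊕b17⊕b19⊕b21⊕b23⊕b25⊕b27⊕b29⊕b31 = 1⊕0⊕0⊕0⊕0⊕1⊕1⊕0⊕1⊕1⊕0⊕1⊕1⊕0⊕0⊕1 = 0
s2: b2⊕b3⊕b6⊕b7⊕b10⊕b11⊕b14⊕b15⊕b18⊕b19⊕b22⊕b23⊕b26⊕b27⊕b30⊕b31 = 1⊕0⊕0⊕0⊕1⊕1⊕1⊕0⊕1⊕1⊕1⊕1⊕1⊕0⊕0⊕1 = 0
s4: b4⊕b5⊕b6⊕b7⊕b12⊕b13⊕b14⊕b15⊕b20⊕b21⊕b22⊕b23⊕b28⊕b29⊕b30⊕b31 = 0⊕0⊕0⊕0⊕0⊕1⊕1⊕0⊕1⊕0⊕1⊕1⊕1⊕0⊕0⊕1 = 1
s8: b8⊕b9⊕b10⊕b11⊕b12⊕b13⊕b14⊕b15⊕b24⊕b25⊕b26⊕b27⊕b28⊕b29⊕b30⊕b31 = 0⊕0⊕1⊕1⊕0⊕1⊕1⊕0⊕0⊕1⊕1⊕0⊕1⊕0⊕0⊕1 = 0
s16: b16⊕b17⊕b18⊕b19⊕b20⊕b21⊕b22⊕b23⊕b24⊕b25⊕b26⊕b27⊕b28⊕b29⊕b30⊕b31 = 1⊕1⊕1⊕1⊕1⊕0⊕1⊕1⊕0⊕1⊕1⊕0⊕1⊕0⊕0⊕1 = 1
Syndrome (s16...s1) = 10100 → position 20.
Overall parity (XOR of all 32 bits, including p0): 0⊕1⊕1⊕0⊕0⊕0⊕0⊕0⊕0⊕0⊕1⊕1⊕0⊕1⊕1⊕0⊕1⊕1⊕1⊕1⊕1⊕0⊕1⊕1⊕0⊕1⊕1⊕0⊕1⊕0⊕0⊕1 = 1
Overall=1, syndrome position=20 → single-bit error at position 20.

single 20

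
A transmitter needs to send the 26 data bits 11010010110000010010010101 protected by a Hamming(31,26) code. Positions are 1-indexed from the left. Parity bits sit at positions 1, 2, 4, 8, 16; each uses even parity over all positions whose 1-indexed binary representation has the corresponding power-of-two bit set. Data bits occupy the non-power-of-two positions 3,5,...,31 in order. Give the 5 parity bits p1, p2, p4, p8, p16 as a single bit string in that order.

10111

Place data bits at non-power-of-two positions: b3=1, b5=1, b6=0, b7=1, b9=0, b10=0, b11=1, b12=0, b13=1, b14=1, b15=0, b17=0, b18=0, b19=0, b20=0, b21=1, b22=0, b23=0, b24=1, b25=0, b26=0, b27=1, b28=0, b29=1, b30=0, b31=1.
p1 = XOR of data positions {3,5,7,9,11,13,15,17,19,21,23,25,27,29,31} = 1⊕1⊕1⊕0⊕1⊕1⊕0⊕0⊕0⊕1⊕0⊕0⊕1⊕1⊕1 = 1
p2 = XOR of data positions {3,6,7,10,11,14,15,18,19,22,23,26,27,30,31} = 1⊕0⊕1⊕0⊕1⊕1⊕0⊕0⊕0⊕0⊕0⊕0⊕1⊕0⊕1 = 0
p4 = XOR of data positions {5,6,7,12,13,14,15,20,21,22,23,28,29,30,31} = 1⊕0⊕1⊕0⊕1⊕1⊕0⊕0⊕1⊕0⊕0⊕0⊕1⊕0⊕1 = 1
p8 = XOR of data positions {9,10,11,12,13,14,15,24,25,26,27,28,29,30,31} = 0⊕0⊕1⊕0⊕1⊕1⊕0⊕1⊕0⊕0⊕1⊕0⊕1⊕0⊕1 = 1
p16 = XOR of data positions {17,18,19,20,21,22,23,24,25,26,27,28,29,30,31} = 0⊕0⊕0⊕0⊕1⊕0⊕0⊕1⊕0⊕0⊕1⊕0⊕1⊕0⊕1 = 1
Parity bits p1,p2,p4,p8,p16 = 10111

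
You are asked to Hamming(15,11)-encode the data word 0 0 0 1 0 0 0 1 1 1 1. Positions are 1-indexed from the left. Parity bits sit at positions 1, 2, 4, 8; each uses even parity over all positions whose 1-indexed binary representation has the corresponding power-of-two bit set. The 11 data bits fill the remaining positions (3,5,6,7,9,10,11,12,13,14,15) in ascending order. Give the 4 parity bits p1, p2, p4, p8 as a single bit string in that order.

Place data bits at non-power-of-two positions: b3=0, b5=0, b6=0, b7=1, b9=0, b10=0, b11=0, b12=1, b13=1, b14=1, b15=1.
p1 = XOR of data positions {3,5,7,9,11,13,15} = 0⊕0⊕1⊕0⊕0⊕1⊕1 = 1
p2 = XOR of data positions {3,6,7,10,11,14,15} = 0⊕0⊕1⊕0⊕0⊕1⊕1 = 1
p4 = XOR of data positions {5,6,7,12,13,14,15} = 0⊕0⊕1⊕1⊕1⊕1⊕1 = 1
p8 = XOR of data positions {9,10,11,12,13,14,15} = 0⊕0⊕0⊕1⊕1⊕1⊕1 = 0
Parity bits p1,p2,p4,p8 = 1110

1110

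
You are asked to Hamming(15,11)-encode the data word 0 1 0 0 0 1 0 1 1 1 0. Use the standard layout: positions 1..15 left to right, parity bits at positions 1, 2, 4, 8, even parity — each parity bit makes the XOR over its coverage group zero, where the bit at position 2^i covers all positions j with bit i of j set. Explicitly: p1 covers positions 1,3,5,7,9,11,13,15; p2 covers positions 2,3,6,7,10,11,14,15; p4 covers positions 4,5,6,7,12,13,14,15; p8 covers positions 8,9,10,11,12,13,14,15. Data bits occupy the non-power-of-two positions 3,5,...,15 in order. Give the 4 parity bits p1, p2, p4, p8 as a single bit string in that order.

Place data bits at non-power-of-two positions: b3=0, b5=1, b6=0, b7=0, b9=0, b10=1, b11=0, b12=1, b13=1, b14=1, b15=0.
p1 = XOR of data positions {3,5,7,9,11,13,15} = 0⊕1⊕0⊕0⊕0⊕1⊕0 = 0
p2 = XOR of data positions {3,6,7,10,11,14,15} = 0⊕0⊕0⊕1⊕0⊕1⊕0 = 0
p4 = XOR of data positions {5,6,7,12,13,14,15} = 1⊕0⊕0⊕1⊕1⊕1⊕0 = 0
p8 = XOR of data positions {9,10,11,12,13,14,15} = 0⊕1⊕0⊕1⊕1⊕1⊕0 = 0
Parity bits p1,p2,p4,p8 = 0000

0000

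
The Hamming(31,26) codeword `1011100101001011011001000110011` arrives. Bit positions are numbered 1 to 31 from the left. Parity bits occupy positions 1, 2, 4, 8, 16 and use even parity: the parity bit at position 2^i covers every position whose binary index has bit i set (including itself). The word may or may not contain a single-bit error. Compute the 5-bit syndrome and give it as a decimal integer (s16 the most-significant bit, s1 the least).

s1: b1⊕b3⊕b5⊕b7⊕b9⊕b11⊕b13⊕b15⊕b17⊕b19⊕b21⊕b23⊕b25⊕b27⊕b29⊕b31 = 1⊕1⊕1⊕0⊕0⊕0⊕1⊕1⊕0⊕1⊕0⊕0⊕0⊕1⊕0⊕1 = 0
s2: b2⊕b3⊕b6⊕b7⊕b10⊕b11⊕b14⊕b15⊕b18⊕b19⊕b22⊕b23⊕b26⊕b27⊕b30⊕b31 = 0⊕1⊕0⊕0⊕1⊕0⊕0⊕1⊕1⊕1⊕1⊕0⊕1⊕1⊕1⊕1 = 0
s4: b4⊕b5⊕b6⊕b7⊕b12⊕b13⊕b14⊕b15⊕b20⊕b21⊕b22⊕b23⊕b28⊕b29⊕b30⊕b31 = 1⊕1⊕0⊕0⊕0⊕1⊕0⊕1⊕0⊕0⊕1⊕0⊕0⊕0⊕1⊕1 = 1
s8: b8⊕b9⊕b10⊕b11⊕b12⊕b13⊕b14⊕b15⊕b24⊕b25⊕b26⊕b27⊕b28⊕b29⊕b30⊕b31 = 1⊕0⊕1⊕0⊕0⊕1⊕0⊕1⊕0⊕0⊕1⊕1⊕0⊕0⊕1⊕1 = 0
s16: b16⊕b17⊕b18⊕b19⊕b20⊕b21⊕b22⊕b23⊕b24⊕b25⊕b26⊕b27⊕b28⊕b29⊕b30⊕b31 = 1⊕0⊕1⊕1⊕0⊕0⊕1⊕0⊕0⊕0⊕1⊕1⊕0⊕0⊕1⊕1 = 0
Syndrome (s16...s1) = 00100 → position 4.

4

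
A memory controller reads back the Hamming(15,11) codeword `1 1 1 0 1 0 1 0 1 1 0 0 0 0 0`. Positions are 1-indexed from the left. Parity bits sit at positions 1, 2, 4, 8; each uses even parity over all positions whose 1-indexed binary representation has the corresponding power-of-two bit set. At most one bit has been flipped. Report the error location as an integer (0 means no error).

s1: b1⊕b3⊕b5⊕b7⊕b9⊕b11⊕b13⊕b15 = 1⊕1⊕1⊕1⊕1⊕0⊕0⊕0 = 1
s2: b2⊕b3⊕b6⊕b7⊕b10⊕b11⊕b14⊕b15 = 1⊕1⊕0⊕1⊕1⊕0⊕0⊕0 = 0
s4: b4⊕b5⊕b6⊕b7⊕b12⊕b13⊕b14⊕b15 = 0⊕1⊕0⊕1⊕0⊕0⊕0⊕0 = 0
s8: b8⊕b9⊕b10⊕b11⊕b12⊕b13⊕b14⊕b15 = 0⊕1⊕1⊕0⊕0⊕0⊕0⊕0 = 0
Syndrome (s8...s1) = 0001 → position 1.

1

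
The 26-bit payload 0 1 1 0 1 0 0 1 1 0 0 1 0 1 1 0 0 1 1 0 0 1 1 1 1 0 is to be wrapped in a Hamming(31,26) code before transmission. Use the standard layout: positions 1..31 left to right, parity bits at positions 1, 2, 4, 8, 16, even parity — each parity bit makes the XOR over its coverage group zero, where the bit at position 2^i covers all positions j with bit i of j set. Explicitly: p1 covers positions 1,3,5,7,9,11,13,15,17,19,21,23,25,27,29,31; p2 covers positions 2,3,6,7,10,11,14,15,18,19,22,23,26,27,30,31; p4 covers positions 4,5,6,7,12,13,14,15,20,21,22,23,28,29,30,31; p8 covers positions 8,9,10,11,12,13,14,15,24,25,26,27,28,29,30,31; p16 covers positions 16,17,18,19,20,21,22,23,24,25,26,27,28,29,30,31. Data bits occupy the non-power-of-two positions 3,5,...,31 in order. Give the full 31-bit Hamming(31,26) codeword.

Place data bits at non-power-of-two positions: b3=0, b5=1, b6=1, b7=0, b9=1, b10=0, b11=0, b12=1, b13=1, b14=0, b15=0, b17=1, b18=0, b19=1, b20=1, b21=0, b22=0, b23=1, b24=1, b25=0, b26=0, b27=1, b28=1, b29=1, b30=1, b31=0.
p1 = XOR of data positions {3,5,7,9,11,13,15,17,19,21,23,25,27,29,31} = 0⊕1⊕0⊕1⊕0⊕1⊕0⊕1⊕1⊕0⊕1⊕0⊕1⊕1⊕0 = 0
p2 = XOR of data positions {3,6,7,10,11,14,15,18,19,22,23,26,27,30,31} = 0⊕1⊕0⊕0⊕0⊕0⊕0⊕0⊕1⊕0⊕1⊕0⊕1⊕1⊕0 = 1
p4 = XOR of data positions {5,6,7,12,13,14,15,20,21,22,23,28,29,30,31} = 1⊕1⊕0⊕1⊕1⊕0⊕0⊕1⊕0⊕0⊕1⊕1⊕1⊕1⊕0 = 1
p8 = XOR of data positions {9,10,11,12,13,14,15,24,25,26,27,28,29,30,31} = 1⊕0⊕0⊕1⊕1⊕0⊕0⊕1⊕0⊕0⊕1⊕1⊕1⊕1⊕0 = 0
p16 = XOR of data positions {17,18,19,20,21,22,23,24,25,26,27,28,29,30,31} = 1⊕0⊕1⊕1⊕0⊕0⊕1⊕1⊕0⊕0⊕1⊕1⊕1⊕1⊕0 = 1
Codeword b1..b31 = 0101110010011001101100110011110

0101110010011001101100110011110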